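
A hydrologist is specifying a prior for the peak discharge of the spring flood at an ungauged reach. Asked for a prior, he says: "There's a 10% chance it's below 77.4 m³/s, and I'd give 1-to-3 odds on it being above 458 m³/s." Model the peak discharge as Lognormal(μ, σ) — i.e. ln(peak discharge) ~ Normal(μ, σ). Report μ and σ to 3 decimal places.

If T ~ Lognormal(μ,σ) then ln T ~ Normal(μ,σ), so the p-quantile of ln T is μ + z_p·σ.
ln(77.4) = 4.349 and ln(458) = 6.127; z_{0.1} = -1.282, z_{0.75} = 0.6745.
σ = (6.127 − 4.349)/(0.6745 − (-1.282)) = 0.909.
μ = 4.349 − (-1.282)·0.909 = 5.514.

μ ≈ 5.514, σ ≈ 0.909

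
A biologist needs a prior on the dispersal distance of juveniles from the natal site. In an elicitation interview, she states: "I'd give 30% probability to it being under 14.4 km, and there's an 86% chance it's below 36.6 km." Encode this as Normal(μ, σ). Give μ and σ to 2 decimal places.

μ = 21.65, σ = 13.83

The p-quantile of Normal(μ,σ) is μ + z_p·σ, with z_{0.3} = -0.5244 and z_{0.86} = 1.08.
Eliminate σ: μ = (z₂·x₁ − z₁·x₂)/(z₂ − z₁) = (1.08·14.4 − (-0.5244)·36.6)/1.605 = 21.65.
Then σ = (x₂ − x₁)/(z₂ − z₁) = (36.6 − 14.4)/1.605 = 13.83.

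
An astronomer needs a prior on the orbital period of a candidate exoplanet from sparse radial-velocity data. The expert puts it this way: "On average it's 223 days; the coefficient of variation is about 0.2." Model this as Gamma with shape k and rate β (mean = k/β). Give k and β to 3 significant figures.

For Gamma(k, rate β): mean = k/β, variance = k/β², so CV = 1/√k.
CV = 0.2, hence k = 1/CV² = 25.
Then β = k/mean = 25/223 = 0.112.

k ≈ 25, β ≈ 0.112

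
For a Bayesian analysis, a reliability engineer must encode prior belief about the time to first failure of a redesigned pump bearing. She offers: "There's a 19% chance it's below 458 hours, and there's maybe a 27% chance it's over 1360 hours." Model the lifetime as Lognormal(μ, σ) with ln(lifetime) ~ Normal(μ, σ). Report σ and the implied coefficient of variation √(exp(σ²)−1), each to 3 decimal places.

If T ~ Lognormal(μ,σ) then ln T ~ Normal(μ,σ), so the p-quantile of ln T is μ + z_p·σ.
ln(458) = 6.127 and ln(1360) = 7.215; z_{0.19} = -0.8779, z_{0.73} = 0.6128.
σ = (7.215 − 6.127)/(0.6128 − (-0.8779)) = 0.730.
μ = 6.127 − (-0.8779)·0.730 = 6.768.
CV = √(exp(σ²)−1) = √(exp(0.5330)−1) = 0.839.

σ ≈ 0.730, CV ≈ 0.839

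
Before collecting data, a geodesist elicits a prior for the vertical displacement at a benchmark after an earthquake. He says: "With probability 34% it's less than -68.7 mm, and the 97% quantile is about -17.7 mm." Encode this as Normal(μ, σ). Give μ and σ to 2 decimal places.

The p-quantile of Normal(μ,σ) is μ + z_p·σ, with z_{0.34} = -0.4125 and z_{0.97} = 1.881.
Eliminate σ: μ = (z₂·x₁ − z₁·x₂)/(z₂ − z₁) = (1.881·-68.7 − (-0.4125)·-17.7)/2.293 = -59.53.
Then σ = (x₂ − x₁)/(z₂ − z₁) = (-17.7 − -68.7)/2.293 = 22.24.

μ = -59.53, σ = 22.24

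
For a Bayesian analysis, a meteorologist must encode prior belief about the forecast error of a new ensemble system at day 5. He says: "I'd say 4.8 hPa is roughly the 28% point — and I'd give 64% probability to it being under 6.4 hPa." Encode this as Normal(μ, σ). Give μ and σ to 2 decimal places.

For Normal(μ,σ), the p-quantile is μ + z_p·σ. Here z_{0.28} = -0.5828, z_{0.64} = 0.3585.
So 4.8 = μ − 0.5828σ and 6.4 = μ + 0.3585σ.
Subtracting: σ = (6.4 − 4.8)/(0.3585 − (-0.5828)) = 1.70.
Then μ = 4.8 − (-0.5828)·1.70 = 5.79.

μ = 5.79, σ = 1.70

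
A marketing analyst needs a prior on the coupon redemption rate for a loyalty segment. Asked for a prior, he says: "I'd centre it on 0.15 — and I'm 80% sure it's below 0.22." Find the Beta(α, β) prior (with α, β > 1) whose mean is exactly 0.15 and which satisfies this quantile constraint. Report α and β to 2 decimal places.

With mean 0.15 fixed, write α = 0.15s, β = 0.85s where s = α+β.
Need P(θ < 0.22) = 0.8 under Beta(0.15s, 0.85s). Normal approximation: (q−m)/√(m(1−m)/s) ≈ z_{0.8} = 0.842, so s ≈ 0.15·0.85·(0.842)²/(0.22−0.15)² = 18.4.
At s = 18.4: P(θ<0.22) ≈ 0.815. Adjusting to match 0.8 gives s ≈ 15.15.
So α = 0.15·15.15 ≈ 2.27, β = 0.85·15.15 ≈ 12.87.

α ≈ 2.27, β ≈ 12.87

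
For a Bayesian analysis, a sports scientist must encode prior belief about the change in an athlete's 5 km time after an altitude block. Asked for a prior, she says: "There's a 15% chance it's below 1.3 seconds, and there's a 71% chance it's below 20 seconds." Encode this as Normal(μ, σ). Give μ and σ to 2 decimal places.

The p-quantile of Normal(μ,σ) is μ + z_p·σ, with z_{0.15} = -1.036 and z_{0.71} = 0.5534.
Eliminate σ: μ = (z₂·x₁ − z₁·x₂)/(z₂ − z₁) = (0.5534·1.3 − (-1.036)·20)/1.59 = 13.49.
Then σ = (x₂ − x₁)/(z₂ − z₁) = (20 − 1.3)/1.59 = 11.76.

μ = 13.49, σ = 11.76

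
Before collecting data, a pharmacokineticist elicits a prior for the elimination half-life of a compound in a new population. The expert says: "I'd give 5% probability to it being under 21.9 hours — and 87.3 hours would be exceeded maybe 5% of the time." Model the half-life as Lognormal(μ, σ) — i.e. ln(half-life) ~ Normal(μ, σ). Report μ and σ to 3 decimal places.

If T ~ Lognormal(μ,σ) then ln T ~ Normal(μ,σ), so the p-quantile of ln T is μ + z_p·σ.
ln(21.9) = 3.086 and ln(87.3) = 4.469; z_{0.05} = -1.645, z_{0.95} = 1.645.
σ = (4.469 − 3.086)/(1.645 − (-1.645)) = 0.420.
μ = 3.086 − (-1.645)·0.420 = 3.778.

μ ≈ 3.778, σ ≈ 0.420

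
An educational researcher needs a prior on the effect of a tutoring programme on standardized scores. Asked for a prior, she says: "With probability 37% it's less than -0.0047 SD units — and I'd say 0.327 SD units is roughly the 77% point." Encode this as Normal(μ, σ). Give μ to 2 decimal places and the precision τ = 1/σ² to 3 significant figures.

For Normal(μ,σ), the p-quantile is μ + z_p·σ. Here z_{0.37} = -0.3319, z_{0.77} = 0.7388.
So -0.0047 = μ − 0.3319σ and 0.327 = μ + 0.7388σ.
Subtracting: σ = (0.327 − -0.0047)/(0.7388 − (-0.3319)) = 0.31.
Then μ = -0.0047 − (-0.3319)·0.31 = 0.10.
Precision τ = 1/σ² = 1/0.3098² = 10.4.

μ = 0.10, τ = 10.4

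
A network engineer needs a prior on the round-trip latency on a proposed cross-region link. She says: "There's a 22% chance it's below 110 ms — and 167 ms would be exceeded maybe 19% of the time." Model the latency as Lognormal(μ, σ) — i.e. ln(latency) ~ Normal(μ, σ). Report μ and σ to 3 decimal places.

μ ≈ 4.896, σ ≈ 0.253

If T ~ Lognormal(μ,σ) then ln T ~ Normal(μ,σ), so the p-quantile of ln T is μ + z_p·σ.
ln(110) = 4.7 and ln(167) = 5.118; z_{0.22} = -0.7722, z_{0.81} = 0.8779.
σ = (5.118 − 4.7)/(0.8779 − (-0.7722)) = 0.253.
μ = 4.7 − (-0.7722)·0.253 = 4.896.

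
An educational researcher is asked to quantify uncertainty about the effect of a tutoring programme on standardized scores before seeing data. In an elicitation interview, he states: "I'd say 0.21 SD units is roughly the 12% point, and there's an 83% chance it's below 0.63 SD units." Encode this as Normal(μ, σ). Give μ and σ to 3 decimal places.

The p-quantile of Normal(μ,σ) is μ + z_p·σ, with z_{0.12} = -1.175 and z_{0.83} = 0.9542.
Eliminate σ: μ = (z₂·x₁ − z₁·x₂)/(z₂ − z₁) = (0.9542·0.21 − (-1.175)·0.63)/2.129 = 0.442.
Then σ = (x₂ − x₁)/(z₂ − z₁) = (0.63 − 0.21)/2.129 = 0.197.

μ = 0.442, σ = 0.197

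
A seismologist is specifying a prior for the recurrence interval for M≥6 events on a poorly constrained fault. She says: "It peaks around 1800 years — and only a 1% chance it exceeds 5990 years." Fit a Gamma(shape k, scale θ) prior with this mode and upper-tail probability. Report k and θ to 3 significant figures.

Gamma(k,θ) with k>1 has mode (k−1)θ, so θ = 1800/(k−1).
Need P(X < 5990) = 0.99 with θ tied to k this way. Start at k = 2, θ = 1800: P(X<5990) ≈ 0.845.
Too low — raise k to concentrate. Iterating converges to k ≈ 4.04.
Then θ = 1800/(4.04−1) ≈ 593.

k ≈ 4.04, θ ≈ 593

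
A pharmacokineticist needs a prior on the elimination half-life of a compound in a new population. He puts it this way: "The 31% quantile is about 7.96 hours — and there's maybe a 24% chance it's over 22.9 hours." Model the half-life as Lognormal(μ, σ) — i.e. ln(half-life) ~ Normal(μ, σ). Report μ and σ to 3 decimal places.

If T ~ Lognormal(μ,σ) then ln T ~ Normal(μ,σ), so the p-quantile of ln T is μ + z_p·σ.
ln(7.96) = 2.074 and ln(22.9) = 3.131; z_{0.31} = -0.4959, z_{0.76} = 0.7063.
σ = (3.131 − 2.074)/(0.7063 − (-0.4959)) = 0.879.
μ = 2.074 − (-0.4959)·0.879 = 2.510.

μ ≈ 2.510, σ ≈ 0.879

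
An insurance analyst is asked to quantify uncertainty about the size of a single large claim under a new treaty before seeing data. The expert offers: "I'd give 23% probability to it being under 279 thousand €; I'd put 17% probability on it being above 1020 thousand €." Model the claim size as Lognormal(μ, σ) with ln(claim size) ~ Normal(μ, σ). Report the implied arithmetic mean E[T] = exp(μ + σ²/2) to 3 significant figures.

E[T] ≈ 659 thousand €

If T ~ Lognormal(μ,σ) then ln T ~ Normal(μ,σ), so the p-quantile of ln T is μ + z_p·σ.
ln(279) = 5.631 and ln(1020) = 6.928; z_{0.23} = -0.7388, z_{0.83} = 0.9542.
σ = (6.928 − 5.631)/(0.9542 − (-0.7388)) = 0.766.
μ = 5.631 − (-0.7388)·0.766 = 6.197.
E[T] = exp(μ + σ²/2) = exp(6.197 + 0.2932) = 659 thousand €.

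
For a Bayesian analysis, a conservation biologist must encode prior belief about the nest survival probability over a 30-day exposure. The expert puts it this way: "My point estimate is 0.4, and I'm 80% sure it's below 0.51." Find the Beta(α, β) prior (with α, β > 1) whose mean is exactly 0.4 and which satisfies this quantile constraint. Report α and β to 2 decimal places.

α ≈ 5.52, β ≈ 8.28

With mean 0.4 fixed, write α = 0.4s, β = 0.6s where s = α+β.
Need P(θ < 0.51) = 0.8 under Beta(0.4s, 0.6s). Normal approximation: (q−m)/√(m(1−m)/s) ≈ z_{0.8} = 0.842, so s ≈ 0.4·0.6·(0.842)²/(0.51−0.4)² = 14.0.
At s = 14.0: P(θ<0.51) ≈ 0.802. Adjusting to match 0.8 gives s ≈ 13.80.
So α = 0.4·13.80 ≈ 5.52, β = 0.6·13.80 ≈ 8.28.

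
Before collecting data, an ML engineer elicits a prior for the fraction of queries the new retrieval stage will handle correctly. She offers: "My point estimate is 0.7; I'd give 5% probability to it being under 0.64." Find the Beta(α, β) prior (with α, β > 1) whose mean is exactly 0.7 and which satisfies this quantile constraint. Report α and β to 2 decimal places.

With mean 0.7 fixed, write α = 0.7s, β = 0.3s where s = α+β.
Need P(θ < 0.64) = 0.05 under Beta(0.7s, 0.3s). Normal approximation: (q−m)/√(m(1−m)/s) ≈ z_{0.05} = -1.64, so s ≈ 0.7·0.3·(-1.64)²/(0.64−0.7)² = 157.8.
At s = 157.8: P(θ<0.64) ≈ 0.053. Adjusting to match 0.05 gives s ≈ 164.35.
So α = 0.7·164.35 ≈ 115.04, β = 0.3·164.35 ≈ 49.30.

α ≈ 115.04, β ≈ 49.30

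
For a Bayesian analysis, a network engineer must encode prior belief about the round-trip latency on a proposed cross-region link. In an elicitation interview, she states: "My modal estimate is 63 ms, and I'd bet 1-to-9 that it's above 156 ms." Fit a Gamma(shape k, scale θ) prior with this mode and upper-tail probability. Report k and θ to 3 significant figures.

Gamma(k,θ) with k>1 has mode (k−1)θ, so θ = 63/(k−1).
Need P(X < 156) = 0.9 with θ tied to k this way. Start at k = 2, θ = 63: P(X<156) ≈ 0.708.
Too low — raise k to concentrate. Iterating converges to k ≈ 3.34.
Then θ = 63/(3.34−1) ≈ 27.

k ≈ 3.34, θ ≈ 27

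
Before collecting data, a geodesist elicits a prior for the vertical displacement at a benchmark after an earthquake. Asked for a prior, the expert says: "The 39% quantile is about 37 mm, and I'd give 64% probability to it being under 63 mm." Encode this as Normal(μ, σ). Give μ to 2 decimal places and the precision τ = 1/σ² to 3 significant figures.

μ = 48.39, τ = 0.000602

The p-quantile of Normal(μ,σ) is μ + z_p·σ, with z_{0.39} = -0.2793 and z_{0.64} = 0.3585.
Eliminate σ: μ = (z₂·x₁ − z₁·x₂)/(z₂ − z₁) = (0.3585·37 − (-0.2793)·63)/0.6378 = 48.39.
Then σ = (x₂ − x₁)/(z₂ − z₁) = (63 − 37)/0.6378 = 40.77.
Precision τ = 1/σ² = 1/40.77² = 0.000602.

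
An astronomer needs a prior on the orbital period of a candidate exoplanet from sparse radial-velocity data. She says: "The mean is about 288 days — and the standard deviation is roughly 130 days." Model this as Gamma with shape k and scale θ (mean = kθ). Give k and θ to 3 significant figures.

k ≈ 4.91, θ ≈ 58.7

For Gamma(k, scale θ): mean = kθ, variance = kθ², so CV = 1/√k.
CV = SD/mean = 130/288 = 0.4514, hence k = 1/CV² = 4.91.
Then θ = mean/k = 288/4.91 = 58.7.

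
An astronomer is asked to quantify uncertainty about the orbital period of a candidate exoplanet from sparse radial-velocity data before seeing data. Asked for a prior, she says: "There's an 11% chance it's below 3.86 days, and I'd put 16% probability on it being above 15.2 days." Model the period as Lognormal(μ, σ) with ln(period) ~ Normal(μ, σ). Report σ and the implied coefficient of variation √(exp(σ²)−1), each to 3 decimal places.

If T ~ Lognormal(μ,σ) then ln T ~ Normal(μ,σ), so the p-quantile of ln T is μ + z_p·σ.
ln(3.86) = 1.351 and ln(15.2) = 2.721; z_{0.11} = -1.227, z_{0.84} = 0.9945.
σ = (2.721 − 1.351)/(0.9945 − (-1.227)) = 0.617.
μ = 1.351 − (-1.227)·0.617 = 2.108.
CV = √(exp(σ²)−1) = √(exp(0.3808)−1) = 0.681.

σ ≈ 0.617, CV ≈ 0.681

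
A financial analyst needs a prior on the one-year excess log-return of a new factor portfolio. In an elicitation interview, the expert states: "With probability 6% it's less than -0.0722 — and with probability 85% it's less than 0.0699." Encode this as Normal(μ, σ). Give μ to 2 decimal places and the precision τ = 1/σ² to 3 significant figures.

μ = 0.01, τ = 333

The p-quantile of Normal(μ,σ) is μ + z_p·σ, with z_{0.06} = -1.555 and z_{0.85} = 1.036.
Eliminate σ: μ = (z₂·x₁ − z₁·x₂)/(z₂ − z₁) = (1.036·-0.0722 − (-1.555)·0.0699)/2.591 = 0.01.
Then σ = (x₂ − x₁)/(z₂ − z₁) = (0.0699 − -0.0722)/2.591 = 0.05.
Precision τ = 1/σ² = 1/0.05484² = 333.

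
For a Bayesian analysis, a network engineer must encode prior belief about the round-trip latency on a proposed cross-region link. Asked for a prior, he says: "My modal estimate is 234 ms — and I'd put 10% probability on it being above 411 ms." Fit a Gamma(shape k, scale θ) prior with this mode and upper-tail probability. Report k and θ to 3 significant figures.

k ≈ 6.99, θ ≈ 39.1

Gamma(k,θ) with k>1 has mode (k−1)θ, so θ = 234/(k−1).
Need P(X < 411) = 0.9 with θ tied to k this way. Start at k = 2, θ = 234: P(X<411) ≈ 0.524.
Too low — raise k to concentrate. Iterating converges to k ≈ 6.99.
Then θ = 234/(6.99−1) ≈ 39.1.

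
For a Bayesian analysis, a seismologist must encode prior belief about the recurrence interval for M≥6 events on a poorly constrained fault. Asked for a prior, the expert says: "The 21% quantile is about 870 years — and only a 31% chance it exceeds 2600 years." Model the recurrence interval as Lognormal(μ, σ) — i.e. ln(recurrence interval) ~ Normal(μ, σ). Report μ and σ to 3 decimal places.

μ ≈ 7.446, σ ≈ 0.841

If T ~ Lognormal(μ,σ) then ln T ~ Normal(μ,σ), so the p-quantile of ln T is μ + z_p·σ.
ln(870) = 6.768 and ln(2600) = 7.863; z_{0.21} = -0.8064, z_{0.69} = 0.4959.
σ = (7.863 − 6.768)/(0.4959 − (-0.8064)) = 0.841.
μ = 6.768 − (-0.8064)·0.841 = 7.446.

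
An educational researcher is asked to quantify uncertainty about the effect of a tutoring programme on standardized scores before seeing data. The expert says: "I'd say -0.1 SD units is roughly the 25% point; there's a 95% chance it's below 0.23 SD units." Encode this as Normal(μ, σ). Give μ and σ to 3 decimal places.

For Normal(μ,σ), the p-quantile is μ + z_p·σ. Here z_{0.25} = -0.6745, z_{0.95} = 1.645.
So -0.1 = μ − 0.6745σ and 0.23 = μ + 1.645σ.
Subtracting: σ = (0.23 − -0.1)/(1.645 − (-0.6745)) = 0.142.
Then μ = -0.1 − (-0.6745)·0.142 = -0.004.

μ = -0.004, σ = 0.142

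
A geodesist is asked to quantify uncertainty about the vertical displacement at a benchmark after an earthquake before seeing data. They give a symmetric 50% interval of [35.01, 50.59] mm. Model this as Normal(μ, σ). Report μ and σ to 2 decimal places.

μ = 42.80, σ = 11.55

A symmetric 50% interval runs μ ± z·σ with z = 0.6745.
Half-width = 7.79, so σ = 7.79/0.6745 = 11.55.
μ is the interval midpoint, 42.80.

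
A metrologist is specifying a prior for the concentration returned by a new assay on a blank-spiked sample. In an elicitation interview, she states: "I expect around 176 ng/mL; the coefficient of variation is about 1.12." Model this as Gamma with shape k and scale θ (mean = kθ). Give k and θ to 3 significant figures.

For Gamma(k, scale θ): mean = kθ, variance = kθ², so CV = 1/√k.
CV = 1.12, hence k = 1/CV² = 0.797.
Then θ = mean/k = 176/0.797 = 221.

k ≈ 0.797, θ ≈ 221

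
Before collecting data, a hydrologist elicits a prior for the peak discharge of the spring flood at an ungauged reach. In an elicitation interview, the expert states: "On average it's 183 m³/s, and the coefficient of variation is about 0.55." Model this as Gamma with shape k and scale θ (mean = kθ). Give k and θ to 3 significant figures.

k ≈ 3.31, θ ≈ 55.4

For Gamma(k, scale θ): mean = kθ, variance = kθ², so CV = 1/√k.
CV = 0.55, hence k = 1/CV² = 3.31.
Then θ = mean/k = 183/3.31 = 55.4.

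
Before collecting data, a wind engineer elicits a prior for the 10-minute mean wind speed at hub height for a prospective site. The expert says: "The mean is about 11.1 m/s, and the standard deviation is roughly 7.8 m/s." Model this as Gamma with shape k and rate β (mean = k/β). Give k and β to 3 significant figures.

For Gamma(k, rate β): mean = k/β, variance = k/β², so CV = 1/√k.
CV = SD/mean = 7.8/11.1 = 0.7027, hence k = 1/CV² = 2.03.
Then β = k/mean = 2.03/11.1 = 0.182.

k ≈ 2.03, β ≈ 0.182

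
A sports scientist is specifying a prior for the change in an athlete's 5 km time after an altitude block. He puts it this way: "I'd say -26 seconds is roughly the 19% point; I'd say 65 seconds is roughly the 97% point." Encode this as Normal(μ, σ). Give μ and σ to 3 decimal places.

μ = 2.959, σ = 32.987

The p-quantile of Normal(μ,σ) is μ + z_p·σ, with z_{0.19} = -0.8779 and z_{0.97} = 1.881.
Eliminate σ: μ = (z₂·x₁ − z₁·x₂)/(z₂ − z₁) = (1.881·-26 − (-0.8779)·65)/2.759 = 2.959.
Then σ = (x₂ − x₁)/(z₂ − z₁) = (65 − -26)/2.759 = 32.987.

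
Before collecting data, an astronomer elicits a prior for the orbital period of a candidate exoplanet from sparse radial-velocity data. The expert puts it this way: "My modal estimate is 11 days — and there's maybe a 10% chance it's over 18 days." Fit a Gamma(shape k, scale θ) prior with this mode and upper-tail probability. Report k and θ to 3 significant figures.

k ≈ 8.77, θ ≈ 1.42

Gamma(k,θ) with k>1 has mode (k−1)θ, so θ = 11/(k−1).
Need P(X < 18) = 0.9 with θ tied to k this way. Start at k = 2, θ = 11: P(X<18) ≈ 0.487.
Too low — raise k to concentrate. Iterating converges to k ≈ 8.77.
Then θ = 11/(8.77−1) ≈ 1.42.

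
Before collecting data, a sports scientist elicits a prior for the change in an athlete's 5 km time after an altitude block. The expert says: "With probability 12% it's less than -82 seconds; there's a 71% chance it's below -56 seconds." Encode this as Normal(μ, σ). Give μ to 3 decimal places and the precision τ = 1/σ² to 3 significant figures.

μ = -64.325, τ = 0.00442

The p-quantile of Normal(μ,σ) is μ + z_p·σ, with z_{0.12} = -1.175 and z_{0.71} = 0.5534.
Eliminate σ: μ = (z₂·x₁ − z₁·x₂)/(z₂ − z₁) = (0.5534·-82 − (-1.175)·-56)/1.728 = -64.325.
Then σ = (x₂ − x₁)/(z₂ − z₁) = (-56 − -82)/1.728 = 15.043.
Precision τ = 1/σ² = 1/15.04² = 0.00442.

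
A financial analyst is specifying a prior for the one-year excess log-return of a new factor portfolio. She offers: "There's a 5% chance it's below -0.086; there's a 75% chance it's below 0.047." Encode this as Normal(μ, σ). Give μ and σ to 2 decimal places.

The p-quantile of Normal(μ,σ) is μ + z_p·σ, with z_{0.05} = -1.645 and z_{0.75} = 0.6745.
Eliminate σ: μ = (z₂·x₁ − z₁·x₂)/(z₂ − z₁) = (0.6745·-0.086 − (-1.645)·0.047)/2.319 = 0.01.
Then σ = (x₂ − x₁)/(z₂ − z₁) = (0.047 − -0.086)/2.319 = 0.06.

μ = 0.01, σ = 0.06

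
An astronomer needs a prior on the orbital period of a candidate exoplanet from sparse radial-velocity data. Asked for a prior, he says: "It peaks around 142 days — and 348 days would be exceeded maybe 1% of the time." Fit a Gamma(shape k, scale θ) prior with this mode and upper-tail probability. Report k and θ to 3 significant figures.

Gamma(k,θ) with k>1 has mode (k−1)θ, so θ = 142/(k−1).
Need P(X < 348) = 0.99 with θ tied to k this way. Start at k = 2, θ = 142: P(X<348) ≈ 0.702.
Too low — raise k to concentrate. Iterating converges to k ≈ 6.87.
Then θ = 142/(6.87−1) ≈ 24.2.

k ≈ 6.87, θ ≈ 24.2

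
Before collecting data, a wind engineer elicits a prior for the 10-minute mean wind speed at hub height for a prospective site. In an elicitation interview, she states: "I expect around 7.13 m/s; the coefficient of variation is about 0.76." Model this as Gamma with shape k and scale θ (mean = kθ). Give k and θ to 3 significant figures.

For Gamma(k, scale θ): mean = kθ, variance = kθ², so CV = 1/√k.
CV = 0.76, hence k = 1/CV² = 1.73.
Then θ = mean/k = 7.13/1.73 = 4.12.

k ≈ 1.73, θ ≈ 4.12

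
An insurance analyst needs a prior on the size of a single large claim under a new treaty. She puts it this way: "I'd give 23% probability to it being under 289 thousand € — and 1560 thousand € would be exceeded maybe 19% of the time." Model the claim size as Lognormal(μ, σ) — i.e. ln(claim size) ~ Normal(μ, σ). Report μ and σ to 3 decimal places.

μ ≈ 6.437, σ ≈ 1.043

If T ~ Lognormal(μ,σ) then ln T ~ Normal(μ,σ), so the p-quantile of ln T is μ + z_p·σ.
ln(289) = 5.666 and ln(1560) = 7.352; z_{0.23} = -0.7388, z_{0.81} = 0.8779.
σ = (7.352 − 5.666)/(0.8779 − (-0.7388)) = 1.043.
μ = 5.666 − (-0.7388)·1.043 = 6.437.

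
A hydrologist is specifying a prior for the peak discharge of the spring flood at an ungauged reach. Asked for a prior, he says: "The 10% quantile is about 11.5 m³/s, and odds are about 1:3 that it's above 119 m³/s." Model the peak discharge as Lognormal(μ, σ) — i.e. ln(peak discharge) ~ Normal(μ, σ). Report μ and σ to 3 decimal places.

If T ~ Lognormal(μ,σ) then ln T ~ Normal(μ,σ), so the p-quantile of ln T is μ + z_p·σ.
ln(11.5) = 2.442 and ln(119) = 4.779; z_{0.1} = -1.282, z_{0.75} = 0.6745.
σ = (4.779 − 2.442)/(0.6745 − (-1.282)) = 1.195.
μ = 2.442 − (-1.282)·1.195 = 3.973.

μ ≈ 3.973, σ ≈ 1.195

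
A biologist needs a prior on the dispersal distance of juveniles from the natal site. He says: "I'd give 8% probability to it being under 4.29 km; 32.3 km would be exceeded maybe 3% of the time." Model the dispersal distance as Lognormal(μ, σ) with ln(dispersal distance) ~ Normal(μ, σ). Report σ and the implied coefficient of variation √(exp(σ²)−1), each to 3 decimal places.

σ ≈ 0.614, CV ≈ 0.677

If T ~ Lognormal(μ,σ) then ln T ~ Normal(μ,σ), so the p-quantile of ln T is μ + z_p·σ.
ln(4.29) = 1.456 and ln(32.3) = 3.475; z_{0.08} = -1.405, z_{0.97} = 1.881.
σ = (3.475 − 1.456)/(1.881 − (-1.405)) = 0.614.
μ = 1.456 − (-1.405)·0.614 = 2.320.
CV = √(exp(σ²)−1) = √(exp(0.3775)−1) = 0.677.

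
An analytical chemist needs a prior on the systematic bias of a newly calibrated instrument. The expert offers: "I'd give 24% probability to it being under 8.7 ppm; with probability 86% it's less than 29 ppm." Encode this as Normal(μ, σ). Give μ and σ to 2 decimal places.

μ = 16.73, σ = 11.36

The p-quantile of Normal(μ,σ) is μ + z_p·σ, with z_{0.24} = -0.7063 and z_{0.86} = 1.08.
Eliminate σ: μ = (z₂·x₁ − z₁·x₂)/(z₂ − z₁) = (1.08·8.7 − (-0.7063)·29)/1.787 = 16.73.
Then σ = (x₂ − x₁)/(z₂ − z₁) = (29 − 8.7)/1.787 = 11.36.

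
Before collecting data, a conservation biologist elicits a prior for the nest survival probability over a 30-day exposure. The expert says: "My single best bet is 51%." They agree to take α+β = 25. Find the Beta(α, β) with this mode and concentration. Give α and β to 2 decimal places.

For α,β > 1 the Beta mode is (α−1)/(α+β−2). With α+β = 25, the mode is (α−1)/23.
Set (α−1)/23 = 0.51 → α = 1 + 0.51·23 = 12.73.
β = 25 − α = 12.27.

α = 12.73, β = 12.27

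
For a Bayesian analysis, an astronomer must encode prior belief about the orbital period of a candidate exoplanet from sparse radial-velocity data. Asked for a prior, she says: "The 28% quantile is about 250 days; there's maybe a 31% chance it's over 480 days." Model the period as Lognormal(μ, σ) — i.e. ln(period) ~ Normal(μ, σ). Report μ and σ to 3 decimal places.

μ ≈ 5.874, σ ≈ 0.605

If T ~ Lognormal(μ,σ) then ln T ~ Normal(μ,σ), so the p-quantile of ln T is μ + z_p·σ.
ln(250) = 5.521 and ln(480) = 6.174; z_{0.28} = -0.5828, z_{0.69} = 0.4959.
σ = (6.174 − 5.521)/(0.4959 − (-0.5828)) = 0.605.
μ = 5.521 − (-0.5828)·0.605 = 5.874.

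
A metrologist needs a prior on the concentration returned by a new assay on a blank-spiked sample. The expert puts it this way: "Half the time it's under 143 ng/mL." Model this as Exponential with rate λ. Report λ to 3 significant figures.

Exponential median = ln 2 / λ, so λ = ln 2 / 143.0 = 0.00485.

λ ≈ 0.00485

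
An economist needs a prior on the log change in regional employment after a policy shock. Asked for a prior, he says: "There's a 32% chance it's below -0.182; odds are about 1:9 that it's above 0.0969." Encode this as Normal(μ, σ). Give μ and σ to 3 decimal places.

For Normal(μ,σ), the p-quantile is μ + z_p·σ. Here z_{0.32} = -0.4677, z_{0.9} = 1.282.
So -0.182 = μ − 0.4677σ and 0.0969 = μ + 1.282σ.
Subtracting: σ = (0.0969 − -0.182)/(1.282 − (-0.4677)) = 0.159.
Then μ = -0.182 − (-0.4677)·0.159 = -0.107.

μ = -0.107, σ = 0.159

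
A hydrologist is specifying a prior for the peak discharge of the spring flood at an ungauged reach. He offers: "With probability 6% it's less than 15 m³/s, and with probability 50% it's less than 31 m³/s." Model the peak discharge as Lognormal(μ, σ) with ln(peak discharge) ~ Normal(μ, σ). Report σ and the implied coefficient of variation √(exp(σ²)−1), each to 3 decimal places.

σ ≈ 0.467, CV ≈ 0.494

If T ~ Lognormal(μ,σ) then ln T ~ Normal(μ,σ), so the p-quantile of ln T is μ + z_p·σ.
ln(15) = 2.708 and ln(31) = 3.434; z_{0.06} = -1.555, z_{0.5} = 0.
σ = (3.434 − 2.708)/(0 − (-1.555)) = 0.467.
μ = 2.708 − (-1.555)·0.467 = 3.434.
CV = √(exp(σ²)−1) = √(exp(0.2180)−1) = 0.494.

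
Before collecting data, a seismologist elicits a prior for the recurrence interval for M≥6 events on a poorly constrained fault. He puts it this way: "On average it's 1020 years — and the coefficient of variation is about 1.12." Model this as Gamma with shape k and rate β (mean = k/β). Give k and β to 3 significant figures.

k ≈ 0.797, β ≈ 0.000782

For Gamma(k, rate β): mean = k/β, variance = k/β², so CV = 1/√k.
CV = 1.12, hence k = 1/CV² = 0.797.
Then β = k/mean = 0.797/1020 = 0.000782.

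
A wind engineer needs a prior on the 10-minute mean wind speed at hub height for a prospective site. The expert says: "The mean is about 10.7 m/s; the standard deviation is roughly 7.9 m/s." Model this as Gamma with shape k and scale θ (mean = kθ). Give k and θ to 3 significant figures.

k ≈ 1.83, θ ≈ 5.83

For Gamma(k, scale θ): mean = kθ, variance = kθ², so CV = 1/√k.
CV = SD/mean = 7.9/10.7 = 0.7383, hence k = 1/CV² = 1.83.
Then θ = mean/k = 10.7/1.83 = 5.83.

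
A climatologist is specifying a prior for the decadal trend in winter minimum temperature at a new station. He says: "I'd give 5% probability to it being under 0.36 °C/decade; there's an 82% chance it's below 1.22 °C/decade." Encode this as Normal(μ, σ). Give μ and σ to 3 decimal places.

The p-quantile of Normal(μ,σ) is μ + z_p·σ, with z_{0.05} = -1.645 and z_{0.82} = 0.9154.
Eliminate σ: μ = (z₂·x₁ − z₁·x₂)/(z₂ − z₁) = (0.9154·0.36 − (-1.645)·1.22)/2.56 = 0.913.
Then σ = (x₂ − x₁)/(z₂ − z₁) = (1.22 − 0.36)/2.56 = 0.336.

μ = 0.913, σ = 0.336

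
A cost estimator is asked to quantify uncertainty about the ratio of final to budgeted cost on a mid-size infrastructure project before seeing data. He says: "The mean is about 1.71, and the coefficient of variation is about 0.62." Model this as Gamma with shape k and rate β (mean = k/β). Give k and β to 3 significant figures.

k ≈ 2.6, β ≈ 1.52

For Gamma(k, rate β): mean = k/β, variance = k/β², so CV = 1/√k.
CV = 0.62, hence k = 1/CV² = 2.6.
Then β = k/mean = 2.6/1.71 = 1.52.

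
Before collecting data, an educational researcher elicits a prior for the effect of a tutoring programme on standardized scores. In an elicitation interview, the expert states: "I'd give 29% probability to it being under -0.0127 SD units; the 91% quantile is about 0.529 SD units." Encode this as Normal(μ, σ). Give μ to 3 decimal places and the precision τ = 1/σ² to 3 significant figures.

μ = 0.146, τ = 12.2

For Normal(μ,σ), the p-quantile is μ + z_p·σ. Here z_{0.29} = -0.5534, z_{0.91} = 1.341.
So -0.0127 = μ − 0.5534σ and 0.529 = μ + 1.341σ.
Subtracting: σ = (0.529 − -0.0127)/(1.341 − (-0.5534)) = 0.286.
Then μ = -0.0127 − (-0.5534)·0.286 = 0.146.
Precision τ = 1/σ² = 1/0.286² = 12.2.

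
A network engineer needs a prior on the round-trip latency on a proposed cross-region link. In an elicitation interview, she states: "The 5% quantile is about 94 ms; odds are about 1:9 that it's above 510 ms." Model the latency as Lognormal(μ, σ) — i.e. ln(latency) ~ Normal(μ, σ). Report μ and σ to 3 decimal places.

If T ~ Lognormal(μ,σ) then ln T ~ Normal(μ,σ), so the p-quantile of ln T is μ + z_p·σ.
ln(94) = 4.543 and ln(510) = 6.234; z_{0.05} = -1.645, z_{0.9} = 1.282.
σ = (6.234 − 4.543)/(1.282 − (-1.645)) = 0.578.
μ = 4.543 − (-1.645)·0.578 = 5.494.

μ ≈ 5.494, σ ≈ 0.578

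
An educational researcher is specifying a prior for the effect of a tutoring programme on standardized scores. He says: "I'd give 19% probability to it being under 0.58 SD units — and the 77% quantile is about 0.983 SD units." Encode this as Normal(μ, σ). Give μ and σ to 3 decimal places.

μ = 0.799, σ = 0.249

For Normal(μ,σ), the p-quantile is μ + z_p·σ. Here z_{0.19} = -0.8779, z_{0.77} = 0.7388.
So 0.58 = μ − 0.8779σ and 0.983 = μ + 0.7388σ.
Subtracting: σ = (0.983 − 0.58)/(0.7388 − (-0.8779)) = 0.249.
Then μ = 0.58 − (-0.8779)·0.249 = 0.799.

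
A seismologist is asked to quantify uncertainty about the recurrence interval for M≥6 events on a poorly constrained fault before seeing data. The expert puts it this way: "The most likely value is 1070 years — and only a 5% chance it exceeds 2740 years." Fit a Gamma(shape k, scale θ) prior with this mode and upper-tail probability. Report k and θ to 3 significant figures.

k ≈ 4.06, θ ≈ 349

Gamma(k,θ) with k>1 has mode (k−1)θ, so θ = 1070/(k−1).
Need P(X < 2740) = 0.95 with θ tied to k this way. Start at k = 2, θ = 1070: P(X<2740) ≈ 0.725.
Too low — raise k to concentrate. Iterating converges to k ≈ 4.06.
Then θ = 1070/(4.06−1) ≈ 349.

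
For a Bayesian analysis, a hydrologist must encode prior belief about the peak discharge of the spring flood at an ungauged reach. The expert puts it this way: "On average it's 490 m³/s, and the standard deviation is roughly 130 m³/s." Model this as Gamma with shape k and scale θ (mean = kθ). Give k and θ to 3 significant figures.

For Gamma(k, scale θ): mean = kθ, variance = kθ², so CV = 1/√k.
CV = SD/mean = 130/490 = 0.2653, hence k = 1/CV² = 14.2.
Then θ = mean/k = 490/14.2 = 34.5.

k ≈ 14.2, θ ≈ 34.5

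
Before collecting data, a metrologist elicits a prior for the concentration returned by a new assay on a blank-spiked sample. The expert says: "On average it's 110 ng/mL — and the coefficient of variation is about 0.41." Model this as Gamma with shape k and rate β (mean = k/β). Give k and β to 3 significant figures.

k ≈ 5.95, β ≈ 0.0541

For Gamma(k, rate β): mean = k/β, variance = k/β², so CV = 1/√k.
CV = 0.41, hence k = 1/CV² = 5.95.
Then β = k/mean = 5.95/110 = 0.0541.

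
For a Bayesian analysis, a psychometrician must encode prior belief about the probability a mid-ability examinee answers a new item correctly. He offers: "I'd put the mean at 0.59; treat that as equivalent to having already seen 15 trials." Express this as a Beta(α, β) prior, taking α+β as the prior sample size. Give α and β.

Under the effective-sample-size interpretation, Beta(α, β) has prior mean α/(α+β) and prior sample size α+β.
So α+β = 15 and α/(α+β) = 0.59, giving α = 0.59·15 = 8.85 and β = 15 − 8.85 = 6.15.

α = 8.85, β = 6.15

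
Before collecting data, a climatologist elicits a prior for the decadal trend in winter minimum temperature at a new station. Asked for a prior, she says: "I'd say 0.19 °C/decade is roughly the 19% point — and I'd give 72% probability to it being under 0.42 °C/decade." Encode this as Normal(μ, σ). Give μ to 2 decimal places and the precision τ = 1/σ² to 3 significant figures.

μ = 0.33, τ = 40.3

For Normal(μ,σ), the p-quantile is μ + z_p·σ. Here z_{0.19} = -0.8779, z_{0.72} = 0.5828.
So 0.19 = μ − 0.8779σ and 0.42 = μ + 0.5828σ.
Subtracting: σ = (0.42 − 0.19)/(0.5828 − (-0.8779)) = 0.16.
Then μ = 0.19 − (-0.8779)·0.16 = 0.33.
Precision τ = 1/σ² = 1/0.1575² = 40.3.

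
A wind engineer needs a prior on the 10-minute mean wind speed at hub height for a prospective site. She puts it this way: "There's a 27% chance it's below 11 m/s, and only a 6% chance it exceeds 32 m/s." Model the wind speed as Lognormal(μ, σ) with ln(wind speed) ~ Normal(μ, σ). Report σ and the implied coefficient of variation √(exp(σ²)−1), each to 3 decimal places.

If T ~ Lognormal(μ,σ) then ln T ~ Normal(μ,σ), so the p-quantile of ln T is μ + z_p·σ.
ln(11) = 2.398 and ln(32) = 3.466; z_{0.27} = -0.6128, z_{0.94} = 1.555.
σ = (3.466 − 2.398)/(1.555 − (-0.6128)) = 0.493.
μ = 2.398 − (-0.6128)·0.493 = 2.700.
CV = √(exp(σ²)−1) = √(exp(0.2427)−1) = 0.524.

σ ≈ 0.493, CV ≈ 0.524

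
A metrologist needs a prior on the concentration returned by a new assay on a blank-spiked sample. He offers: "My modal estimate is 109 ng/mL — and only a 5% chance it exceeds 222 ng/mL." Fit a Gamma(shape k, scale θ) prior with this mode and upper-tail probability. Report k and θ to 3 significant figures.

Gamma(k,θ) with k>1 has mode (k−1)θ, so θ = 109/(k−1).
Need P(X < 222) = 0.95 with θ tied to k this way. Start at k = 2, θ = 109: P(X<222) ≈ 0.604.
Too low — raise k to concentrate. Iterating converges to k ≈ 6.47.
Then θ = 109/(6.47−1) ≈ 19.9.

k ≈ 6.47, θ ≈ 19.9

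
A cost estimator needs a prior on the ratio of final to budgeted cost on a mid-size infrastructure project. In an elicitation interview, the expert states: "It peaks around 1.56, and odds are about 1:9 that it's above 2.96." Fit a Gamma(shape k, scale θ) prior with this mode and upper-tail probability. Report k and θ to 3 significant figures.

k ≈ 5.66, θ ≈ 0.335

Gamma(k,θ) with k>1 has mode (k−1)θ, so θ = 1.56/(k−1).
Need P(X < 2.96) = 0.9 with θ tied to k this way. Start at k = 2, θ = 1.56: P(X<2.96) ≈ 0.566.
Too low — raise k to concentrate. Iterating converges to k ≈ 5.66.
Then θ = 1.56/(5.66−1) ≈ 0.335.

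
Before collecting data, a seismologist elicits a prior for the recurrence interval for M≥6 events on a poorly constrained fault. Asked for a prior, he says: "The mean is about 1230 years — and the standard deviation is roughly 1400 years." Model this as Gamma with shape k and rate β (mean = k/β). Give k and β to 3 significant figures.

k ≈ 0.772, β ≈ 0.000628

For Gamma(k, rate β): mean = k/β, variance = k/β², so CV = 1/√k.
CV = SD/mean = 1400/1230 = 1.138, hence k = 1/CV² = 0.772.
Then β = k/mean = 0.772/1230 = 0.000628.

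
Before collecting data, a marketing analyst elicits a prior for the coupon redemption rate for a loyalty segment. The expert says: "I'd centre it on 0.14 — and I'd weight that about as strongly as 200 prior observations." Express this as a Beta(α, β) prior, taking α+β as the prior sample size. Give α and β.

Under the effective-sample-size interpretation, Beta(α, β) has prior mean α/(α+β) and prior sample size α+β.
So α+β = 200 and α/(α+β) = 0.14, giving α = 0.14·200 = 28 and β = 200 − 28 = 172.

α = 28, β = 172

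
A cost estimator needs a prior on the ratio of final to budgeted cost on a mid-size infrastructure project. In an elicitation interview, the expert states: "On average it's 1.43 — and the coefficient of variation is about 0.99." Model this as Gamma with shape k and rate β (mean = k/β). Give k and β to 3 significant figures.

k ≈ 1.02, β ≈ 0.713

For Gamma(k, rate β): mean = k/β, variance = k/β², so CV = 1/√k.
CV = 0.99, hence k = 1/CV² = 1.02.
Then β = k/mean = 1.02/1.43 = 0.713.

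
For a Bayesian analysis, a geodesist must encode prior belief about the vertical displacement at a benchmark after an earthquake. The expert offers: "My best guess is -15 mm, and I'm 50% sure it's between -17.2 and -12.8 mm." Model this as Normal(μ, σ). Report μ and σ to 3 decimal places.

μ = -15.000, σ = 3.262

A symmetric 50% interval runs μ ± z·σ with z = 0.6745.
Half-width = 2.2, so σ = 2.2/0.6745 = 3.262.
μ is the stated best guess, -15.000.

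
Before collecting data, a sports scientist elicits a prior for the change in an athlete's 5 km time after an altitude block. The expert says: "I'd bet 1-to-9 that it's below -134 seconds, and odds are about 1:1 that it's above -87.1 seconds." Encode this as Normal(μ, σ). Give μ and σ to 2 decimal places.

μ = -87.10, σ = 36.60

The p-quantile of Normal(μ,σ) is μ + z_p·σ, with z_{0.1} = -1.282 and z_{0.5} = 0.
Eliminate σ: μ = (z₂·x₁ − z₁·x₂)/(z₂ − z₁) = (0·-134 − (-1.282)·-87.1)/1.282 = -87.10.
Then σ = (x₂ − x₁)/(z₂ − z₁) = (-87.1 − -134)/1.282 = 36.60.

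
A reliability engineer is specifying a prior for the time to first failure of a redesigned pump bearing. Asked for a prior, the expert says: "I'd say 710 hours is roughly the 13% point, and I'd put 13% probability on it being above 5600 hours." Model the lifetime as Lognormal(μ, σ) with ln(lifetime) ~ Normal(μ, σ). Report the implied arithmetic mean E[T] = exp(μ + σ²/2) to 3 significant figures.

E[T] ≈ 3040 hours

If T ~ Lognormal(μ,σ) then ln T ~ Normal(μ,σ), so the p-quantile of ln T is μ + z_p·σ.
ln(710) = 6.565 and ln(5600) = 8.631; z_{0.13} = -1.126, z_{0.87} = 1.126.
σ = (8.631 − 6.565)/(1.126 − (-1.126)) = 0.917.
μ = 6.565 − (-1.126)·0.917 = 7.598.
E[T] = exp(μ + σ²/2) = exp(7.598 + 0.4202) = 3040 hours.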